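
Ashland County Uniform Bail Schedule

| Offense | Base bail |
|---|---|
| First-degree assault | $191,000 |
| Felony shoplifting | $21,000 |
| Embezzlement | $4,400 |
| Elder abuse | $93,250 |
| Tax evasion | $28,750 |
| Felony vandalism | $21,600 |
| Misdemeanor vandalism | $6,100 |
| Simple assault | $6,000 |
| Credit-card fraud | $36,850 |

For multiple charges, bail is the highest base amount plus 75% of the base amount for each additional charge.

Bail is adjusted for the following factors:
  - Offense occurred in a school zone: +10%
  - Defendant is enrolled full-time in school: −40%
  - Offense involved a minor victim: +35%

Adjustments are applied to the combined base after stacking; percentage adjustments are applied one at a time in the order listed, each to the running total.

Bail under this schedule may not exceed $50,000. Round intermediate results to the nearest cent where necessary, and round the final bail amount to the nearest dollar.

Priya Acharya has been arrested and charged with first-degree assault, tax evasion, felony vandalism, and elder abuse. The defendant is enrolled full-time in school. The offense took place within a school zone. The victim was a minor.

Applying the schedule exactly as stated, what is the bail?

Base amounts from the schedule: first-degree assault $191,000; tax evasion $28,750; felony vandalism $21,600; elder abuse $93,250.
Stacking rule: highest base plus 75% of each additional charge. Highest is first-degree assault at $191,000. Additional: $28,750 × 75% = $21,562.50; $21,600 × 75% = $16,200; $93,250 × 75% = $69,937.50. Combined base = $191,000 + $107,700 = $298,700.
Offense occurred in a school zone (+10%): $298,700 × 1.1 = $328,570.
Defendant is enrolled full-time in school (−40%): $328,570 × 0.6 = $197,142.
Offense involved a minor victim (+35%): $197,142 × 1.35 = $266,141.70.
Result $266,141.70 exceeds the maximum of $50,000; bail is capped at $50,000.

$50,000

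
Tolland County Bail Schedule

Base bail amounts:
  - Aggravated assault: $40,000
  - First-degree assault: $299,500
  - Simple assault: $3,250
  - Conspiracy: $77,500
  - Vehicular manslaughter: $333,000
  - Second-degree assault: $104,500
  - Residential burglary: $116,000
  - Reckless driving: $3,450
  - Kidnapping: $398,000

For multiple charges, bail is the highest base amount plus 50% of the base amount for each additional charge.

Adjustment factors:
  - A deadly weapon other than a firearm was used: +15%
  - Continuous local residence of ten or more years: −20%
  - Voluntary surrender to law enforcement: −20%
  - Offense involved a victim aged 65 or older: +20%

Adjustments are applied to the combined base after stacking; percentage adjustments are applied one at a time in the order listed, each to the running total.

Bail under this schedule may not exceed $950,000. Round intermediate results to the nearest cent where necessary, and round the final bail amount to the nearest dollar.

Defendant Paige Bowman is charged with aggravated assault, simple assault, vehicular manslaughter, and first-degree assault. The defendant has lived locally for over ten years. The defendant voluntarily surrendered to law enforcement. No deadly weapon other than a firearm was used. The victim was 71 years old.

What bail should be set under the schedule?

Base amounts from the schedule: aggravated assault $40,000; simple assault $3,250; vehicular manslaughter $333,000; first-degree assault $299,500.
Stacking rule: highest base plus 50% of each additional charge. Highest is vehicular manslaughter at $333,000. Additional: $40,000 × 50% = $20,000; $3,250 × 50% = $1,625; $299,500 × 50% = $149,750. Combined base = $333,000 + $171,375 = $504,375.
Continuous local residence of ten or more years (−20%): $504,375 × 0.8 = $403,500.
Voluntary surrender to law enforcement (−20%): $403,500 × 0.8 = $322,800.
Offense involved a victim aged 65 or older (+20%): $322,800 × 1.2 = $387,360.
$387,360 is within the $950,000 maximum.

$387,360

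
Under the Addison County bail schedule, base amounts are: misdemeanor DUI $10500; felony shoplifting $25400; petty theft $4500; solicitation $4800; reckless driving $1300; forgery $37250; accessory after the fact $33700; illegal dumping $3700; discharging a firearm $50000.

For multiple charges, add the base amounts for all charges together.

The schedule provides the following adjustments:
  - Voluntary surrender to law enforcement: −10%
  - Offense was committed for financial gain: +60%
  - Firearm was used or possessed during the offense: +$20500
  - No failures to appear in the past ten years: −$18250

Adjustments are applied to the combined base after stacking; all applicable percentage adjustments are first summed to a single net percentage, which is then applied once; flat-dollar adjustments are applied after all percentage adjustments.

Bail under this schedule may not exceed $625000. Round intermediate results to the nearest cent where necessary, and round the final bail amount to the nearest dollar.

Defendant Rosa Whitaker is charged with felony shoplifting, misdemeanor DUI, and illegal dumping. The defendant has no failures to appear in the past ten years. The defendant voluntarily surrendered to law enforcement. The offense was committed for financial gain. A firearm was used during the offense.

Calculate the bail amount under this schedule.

Base amounts from the schedule: felony shoplifting $25400; misdemeanor DUI $10500; illegal dumping $3700.
Stacking rule: sum of all bases. $25400 + $10500 + $3700 = $39600.
Net percentage adjustment: −10% +60% = +50%. $39600 × 1.5 = $59400.
Firearm was used or possessed during the offense (+$20500 flat): $59400 + $20500 = $79900.
No failures to appear in the past ten years (−$18250 flat): $79900 − $18250 = $61650.
$61650 is within the $625000 maximum.

$61650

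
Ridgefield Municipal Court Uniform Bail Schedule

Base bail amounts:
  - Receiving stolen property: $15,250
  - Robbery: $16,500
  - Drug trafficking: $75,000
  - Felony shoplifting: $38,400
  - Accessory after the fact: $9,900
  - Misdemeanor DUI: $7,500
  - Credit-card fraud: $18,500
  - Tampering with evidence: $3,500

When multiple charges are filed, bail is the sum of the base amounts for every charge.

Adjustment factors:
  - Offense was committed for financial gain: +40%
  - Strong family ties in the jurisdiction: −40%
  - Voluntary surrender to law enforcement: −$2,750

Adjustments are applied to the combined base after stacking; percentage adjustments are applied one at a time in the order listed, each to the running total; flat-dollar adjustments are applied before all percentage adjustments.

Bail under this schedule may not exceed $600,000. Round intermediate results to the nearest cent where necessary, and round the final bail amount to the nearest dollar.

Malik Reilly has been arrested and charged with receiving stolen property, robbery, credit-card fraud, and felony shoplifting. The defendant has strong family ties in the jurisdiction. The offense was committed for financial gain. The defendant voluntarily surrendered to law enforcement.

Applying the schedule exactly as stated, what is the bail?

$72,156

Base amounts from the schedule: receiving stolen property $15,250; robbery $16,500; credit-card fraud $18,500; felony shoplifting $38,400.
Stacking rule: sum of all bases. $15,250 + $16,500 + $18,500 + $38,400 = $88,650.
Voluntary surrender to law enforcement (−$2,750 flat): $88,650 − $2,750 = $85,900.
Offense was committed for financial gain (+40%): $85,900 × 1.4 = $120,260.
Strong family ties in the jurisdiction (−40%): $120,260 × 0.6 = $72,156.
$72,156 is within the $600,000 maximum.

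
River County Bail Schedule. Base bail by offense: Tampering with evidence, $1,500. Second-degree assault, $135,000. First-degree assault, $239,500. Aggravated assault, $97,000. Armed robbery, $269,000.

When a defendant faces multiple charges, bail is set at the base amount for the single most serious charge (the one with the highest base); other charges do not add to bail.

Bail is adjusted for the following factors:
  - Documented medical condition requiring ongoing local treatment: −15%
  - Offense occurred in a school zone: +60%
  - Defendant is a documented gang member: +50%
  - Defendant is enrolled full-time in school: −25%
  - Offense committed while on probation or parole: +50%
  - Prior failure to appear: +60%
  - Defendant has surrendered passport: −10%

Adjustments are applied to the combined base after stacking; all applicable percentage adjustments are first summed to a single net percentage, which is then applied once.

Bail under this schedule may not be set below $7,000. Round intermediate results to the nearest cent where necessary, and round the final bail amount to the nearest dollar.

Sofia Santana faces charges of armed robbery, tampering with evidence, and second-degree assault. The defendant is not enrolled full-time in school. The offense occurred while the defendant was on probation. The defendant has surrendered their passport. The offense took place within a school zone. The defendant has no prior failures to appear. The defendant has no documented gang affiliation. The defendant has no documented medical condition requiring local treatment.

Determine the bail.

Base amounts from the schedule: armed robbery $269,000; tampering with evidence $1,500; second-degree assault $135,000.
Stacking rule: use the highest base only. Highest is armed robbery at $269,000. Combined base = $269,000.
Net percentage adjustment: +60% +50% −10% = +100%. $269,000 × 2 = $538,000.
$538,000 is at or above the $7,000 minimum.

$538,000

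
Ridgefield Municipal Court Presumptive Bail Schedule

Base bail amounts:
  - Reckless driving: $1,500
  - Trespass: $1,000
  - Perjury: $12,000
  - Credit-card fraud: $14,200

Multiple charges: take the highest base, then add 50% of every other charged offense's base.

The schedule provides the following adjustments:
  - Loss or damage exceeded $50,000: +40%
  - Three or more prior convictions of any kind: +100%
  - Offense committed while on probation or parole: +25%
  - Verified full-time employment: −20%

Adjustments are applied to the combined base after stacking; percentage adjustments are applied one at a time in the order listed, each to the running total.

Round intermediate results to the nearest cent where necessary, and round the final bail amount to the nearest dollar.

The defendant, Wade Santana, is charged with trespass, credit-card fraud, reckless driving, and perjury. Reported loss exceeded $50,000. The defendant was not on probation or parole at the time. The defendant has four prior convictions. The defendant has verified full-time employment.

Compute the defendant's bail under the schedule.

Base amounts from the schedule: trespass $1,000; credit-card fraud $14,200; reckless driving $1,500; perjury $12,000.
Stacking rule: highest base plus 50% of each additional charge. Highest is credit-card fraud at $14,200. Additional: $1,000 × 50% = $500; $1,500 × 50% = $750; $12,000 × 50% = $6,000. Combined base = $14,200 + $7,250 = $21,450.
Loss or damage exceeded $50,000 (+40%): $21,450 × 1.4 = $30,030.
Three or more prior convictions of any kind (+100%): $30,030 × 2 = $60,060.
Verified full-time employment (−20%): $60,060 × 0.8 = $48,048.

$48,048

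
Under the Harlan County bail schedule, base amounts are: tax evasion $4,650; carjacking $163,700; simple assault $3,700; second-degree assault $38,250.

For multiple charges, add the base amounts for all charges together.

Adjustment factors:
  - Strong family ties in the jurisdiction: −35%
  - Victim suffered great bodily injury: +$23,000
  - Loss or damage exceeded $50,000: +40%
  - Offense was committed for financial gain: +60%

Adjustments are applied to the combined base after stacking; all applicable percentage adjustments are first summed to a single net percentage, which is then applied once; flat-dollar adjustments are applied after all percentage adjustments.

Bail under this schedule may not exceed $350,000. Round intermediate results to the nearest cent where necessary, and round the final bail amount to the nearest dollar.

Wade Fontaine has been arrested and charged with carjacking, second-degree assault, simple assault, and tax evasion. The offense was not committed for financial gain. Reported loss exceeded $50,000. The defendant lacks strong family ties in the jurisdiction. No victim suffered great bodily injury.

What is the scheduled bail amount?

Base amounts from the schedule: carjacking $163,700; second-degree assault $38,250; simple assault $3,700; tax evasion $4,650.
Stacking rule: sum of all bases. $163,700 + $38,250 + $3,700 + $4,650 = $210,300.
Loss or damage exceeded $50,000 (+40%): $210,300 × 1.4 = $294,420.
$294,420 is within the $350,000 maximum.

$294,420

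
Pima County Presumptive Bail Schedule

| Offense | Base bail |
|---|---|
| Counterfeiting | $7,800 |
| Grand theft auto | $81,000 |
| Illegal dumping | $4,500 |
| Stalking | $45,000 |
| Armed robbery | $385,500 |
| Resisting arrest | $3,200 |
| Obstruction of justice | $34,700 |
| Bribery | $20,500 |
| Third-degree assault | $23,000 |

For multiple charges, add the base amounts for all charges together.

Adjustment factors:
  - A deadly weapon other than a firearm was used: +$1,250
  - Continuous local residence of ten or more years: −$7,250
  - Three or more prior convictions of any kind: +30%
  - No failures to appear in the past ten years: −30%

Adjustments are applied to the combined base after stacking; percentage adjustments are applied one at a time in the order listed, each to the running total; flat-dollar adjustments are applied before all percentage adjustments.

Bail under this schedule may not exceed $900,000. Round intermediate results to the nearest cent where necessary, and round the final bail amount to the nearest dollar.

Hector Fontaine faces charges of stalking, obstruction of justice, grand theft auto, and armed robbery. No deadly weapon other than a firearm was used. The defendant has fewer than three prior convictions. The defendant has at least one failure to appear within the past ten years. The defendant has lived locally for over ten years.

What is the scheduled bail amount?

$538,950

Base amounts from the schedule: stalking $45,000; obstruction of justice $34,700; grand theft auto $81,000; armed robbery $385,500.
Stacking rule: sum of all bases. $45,000 + $34,700 + $81,000 + $385,500 = $546,200.
Continuous local residence of ten or more years (−$7,250 flat): $546,200 − $7,250 = $538,950.
$538,950 is within the $900,000 maximum.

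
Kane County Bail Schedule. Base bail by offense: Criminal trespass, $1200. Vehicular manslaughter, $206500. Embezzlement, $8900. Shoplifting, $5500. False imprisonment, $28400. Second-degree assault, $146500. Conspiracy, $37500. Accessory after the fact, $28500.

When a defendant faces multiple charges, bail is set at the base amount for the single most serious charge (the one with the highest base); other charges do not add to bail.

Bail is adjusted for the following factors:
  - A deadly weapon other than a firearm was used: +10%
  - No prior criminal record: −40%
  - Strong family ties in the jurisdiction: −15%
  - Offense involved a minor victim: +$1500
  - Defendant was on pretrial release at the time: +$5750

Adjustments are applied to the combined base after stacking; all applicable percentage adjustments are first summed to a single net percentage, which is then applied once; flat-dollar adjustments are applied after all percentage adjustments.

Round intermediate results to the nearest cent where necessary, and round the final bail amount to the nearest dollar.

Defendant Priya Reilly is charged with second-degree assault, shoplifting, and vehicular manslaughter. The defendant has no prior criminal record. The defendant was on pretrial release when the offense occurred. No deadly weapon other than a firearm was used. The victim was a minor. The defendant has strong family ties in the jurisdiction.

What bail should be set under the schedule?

Base amounts from the schedule: second-degree assault $146500; shoplifting $5500; vehicular manslaughter $206500.
Stacking rule: use the highest base only. Highest is vehicular manslaughter at $206500. Combined base = $206500.
Net percentage adjustment: −40% −15% = −55%. $206500 × 0.45 = $92925.
Offense involved a minor victim (+$1500 flat): $92925 + $1500 = $94425.
Defendant was on pretrial release at the time (+$5750 flat): $94425 + $5750 = $100175.

$100175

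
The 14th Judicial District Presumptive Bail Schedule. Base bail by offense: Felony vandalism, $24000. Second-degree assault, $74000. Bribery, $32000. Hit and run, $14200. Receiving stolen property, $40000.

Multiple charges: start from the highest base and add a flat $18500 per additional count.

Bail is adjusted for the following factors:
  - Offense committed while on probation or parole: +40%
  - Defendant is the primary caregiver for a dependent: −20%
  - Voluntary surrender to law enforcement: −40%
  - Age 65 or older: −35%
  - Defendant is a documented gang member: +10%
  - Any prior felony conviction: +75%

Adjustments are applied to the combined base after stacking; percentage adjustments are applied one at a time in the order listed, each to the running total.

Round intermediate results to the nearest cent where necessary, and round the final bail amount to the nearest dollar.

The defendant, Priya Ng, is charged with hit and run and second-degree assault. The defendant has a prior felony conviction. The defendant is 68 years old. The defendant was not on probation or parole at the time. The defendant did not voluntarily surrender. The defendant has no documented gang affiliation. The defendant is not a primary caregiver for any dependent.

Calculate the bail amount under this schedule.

Base amounts from the schedule: hit and run $14200; second-degree assault $74000.
Stacking rule: highest base plus $18500 per additional charge. Highest is second-degree assault at $74000; 1 additional charge → +$18500. Combined base = $92500.
Age 65 or older (−35%): $92500 × 0.65 = $60125.
Any prior felony conviction (+75%): $60125 × 1.75 = $105218.75.
Rounded to the nearest dollar: $105219.

$105219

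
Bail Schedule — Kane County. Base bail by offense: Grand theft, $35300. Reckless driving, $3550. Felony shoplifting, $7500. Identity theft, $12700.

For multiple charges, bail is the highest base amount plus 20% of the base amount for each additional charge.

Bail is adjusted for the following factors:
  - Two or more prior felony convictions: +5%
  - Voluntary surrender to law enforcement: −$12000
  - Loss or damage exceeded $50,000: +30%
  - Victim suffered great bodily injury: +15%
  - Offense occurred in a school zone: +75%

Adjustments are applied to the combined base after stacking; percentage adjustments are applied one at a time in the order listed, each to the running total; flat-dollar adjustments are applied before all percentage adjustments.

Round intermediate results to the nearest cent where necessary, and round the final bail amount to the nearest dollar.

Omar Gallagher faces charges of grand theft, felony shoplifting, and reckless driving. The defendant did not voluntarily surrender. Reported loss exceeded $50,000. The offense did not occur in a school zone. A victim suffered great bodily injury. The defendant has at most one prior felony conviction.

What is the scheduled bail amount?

Base amounts from the schedule: grand theft $35300; felony shoplifting $7500; reckless driving $3550.
Stacking rule: highest base plus 20% of each additional charge. Highest is grand theft at $35300. Additional: $7500 × 20% = $1500; $3550 × 20% = $710. Combined base = $35300 + $2210 = $37510.
Loss or damage exceeded $50,000 (+30%): $37510 × 1.3 = $48763.
Victim suffered great bodily injury (+15%): $48763 × 1.15 = $56077.45.
Rounded to the nearest dollar: $56077.

$56077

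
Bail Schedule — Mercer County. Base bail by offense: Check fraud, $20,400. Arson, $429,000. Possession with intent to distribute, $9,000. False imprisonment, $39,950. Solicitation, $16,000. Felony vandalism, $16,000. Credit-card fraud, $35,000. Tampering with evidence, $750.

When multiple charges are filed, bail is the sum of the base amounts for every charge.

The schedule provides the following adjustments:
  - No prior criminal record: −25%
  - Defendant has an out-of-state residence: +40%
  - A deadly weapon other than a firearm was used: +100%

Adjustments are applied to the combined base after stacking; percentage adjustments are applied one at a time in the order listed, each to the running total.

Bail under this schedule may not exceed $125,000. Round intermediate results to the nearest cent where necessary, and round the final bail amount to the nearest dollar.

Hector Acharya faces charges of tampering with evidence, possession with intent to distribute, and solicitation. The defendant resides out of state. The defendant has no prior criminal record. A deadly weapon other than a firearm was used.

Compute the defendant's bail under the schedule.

Base amounts from the schedule: tampering with evidence $750; possession with intent to distribute $9,000; solicitation $16,000.
Stacking rule: sum of all bases. $750 + $9,000 + $16,000 = $25,750.
No prior criminal record (−25%): $25,750 × 0.75 = $19,312.50.
Defendant has an out-of-state residence (+40%): $19,312.50 × 1.4 = $27,037.50.
A deadly weapon other than a firearm was used (+100%): $27,037.50 × 2 = $54,075.
$54,075 is within the $125,000 maximum.

$54,075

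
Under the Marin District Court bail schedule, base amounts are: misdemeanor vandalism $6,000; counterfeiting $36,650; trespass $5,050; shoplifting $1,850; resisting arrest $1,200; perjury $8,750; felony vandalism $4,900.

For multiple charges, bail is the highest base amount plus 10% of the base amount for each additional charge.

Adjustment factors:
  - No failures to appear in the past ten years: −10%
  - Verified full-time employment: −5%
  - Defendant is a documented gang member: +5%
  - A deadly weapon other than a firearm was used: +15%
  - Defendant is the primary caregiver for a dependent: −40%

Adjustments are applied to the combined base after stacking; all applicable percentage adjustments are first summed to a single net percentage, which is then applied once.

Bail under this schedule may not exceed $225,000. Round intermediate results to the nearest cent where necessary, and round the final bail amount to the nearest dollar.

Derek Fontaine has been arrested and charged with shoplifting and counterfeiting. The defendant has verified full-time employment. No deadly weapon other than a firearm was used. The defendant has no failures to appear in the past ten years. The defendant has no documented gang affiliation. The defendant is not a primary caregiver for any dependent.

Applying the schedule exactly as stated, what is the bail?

Base amounts from the schedule: shoplifting $1,850; counterfeiting $36,650.
Stacking rule: highest base plus 10% of each additional charge. Highest is counterfeiting at $36,650. Additional: $1,850 × 10% = $185. Combined base = $36,650 + $185 = $36,835.
Net percentage adjustment: −10% −5% = −15%. $36,835 × 0.85 = $31,309.75.
$31,309.75 is within the $225,000 maximum.
Rounded to the nearest dollar: $31,310.

$31,310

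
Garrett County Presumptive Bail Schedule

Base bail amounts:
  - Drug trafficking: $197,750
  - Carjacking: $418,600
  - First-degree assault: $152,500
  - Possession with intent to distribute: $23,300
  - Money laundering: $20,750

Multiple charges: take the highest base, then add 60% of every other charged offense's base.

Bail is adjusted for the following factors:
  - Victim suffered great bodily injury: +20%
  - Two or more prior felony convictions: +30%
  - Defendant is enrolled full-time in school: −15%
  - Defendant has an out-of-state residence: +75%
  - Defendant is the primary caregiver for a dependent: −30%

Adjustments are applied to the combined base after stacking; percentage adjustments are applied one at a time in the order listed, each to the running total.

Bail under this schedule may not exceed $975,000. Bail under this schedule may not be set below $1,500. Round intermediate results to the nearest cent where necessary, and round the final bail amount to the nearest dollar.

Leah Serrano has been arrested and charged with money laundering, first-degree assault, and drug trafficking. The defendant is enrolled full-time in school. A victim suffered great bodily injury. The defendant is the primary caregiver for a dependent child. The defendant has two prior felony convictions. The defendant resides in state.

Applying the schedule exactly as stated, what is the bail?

$280,038

Base amounts from the schedule: money laundering $20,750; first-degree assault $152,500; drug trafficking $197,750.
Stacking rule: highest base plus 60% of each additional charge. Highest is drug trafficking at $197,750. Additional: $20,750 × 60% = $12,450; $152,500 × 60% = $91,500. Combined base = $197,750 + $103,950 = $301,700.
Victim suffered great bodily injury (+20%): $301,700 × 1.2 = $362,040.
Two or more prior felony convictions (+30%): $362,040 × 1.3 = $470,652.
Defendant is enrolled full-time in school (−15%): $470,652 × 0.85 = $400,054.20.
Defendant is the primary caregiver for a dependent (−30%): $400,054.20 × 0.7 = $280,037.94.
$280,037.94 is within the $975,000 maximum.
$280,037.94 is at or above the $1,500 minimum.
Rounded to the nearest dollar: $280,038.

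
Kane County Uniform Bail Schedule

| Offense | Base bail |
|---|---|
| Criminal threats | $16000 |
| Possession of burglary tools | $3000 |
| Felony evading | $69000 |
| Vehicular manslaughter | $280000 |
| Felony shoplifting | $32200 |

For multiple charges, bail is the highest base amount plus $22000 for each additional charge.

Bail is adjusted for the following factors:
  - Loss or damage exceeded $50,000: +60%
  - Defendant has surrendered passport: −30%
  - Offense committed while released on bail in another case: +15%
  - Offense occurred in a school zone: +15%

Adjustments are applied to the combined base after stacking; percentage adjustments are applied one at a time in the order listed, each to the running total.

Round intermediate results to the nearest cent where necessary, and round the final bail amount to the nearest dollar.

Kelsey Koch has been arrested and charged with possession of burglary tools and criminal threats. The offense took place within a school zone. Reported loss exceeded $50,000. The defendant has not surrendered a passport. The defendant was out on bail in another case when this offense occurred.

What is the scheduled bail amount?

$80408

Base amounts from the schedule: possession of burglary tools $3000; criminal threats $16000.
Stacking rule: highest base plus $22000 per additional charge. Highest is criminal threats at $16000; 1 additional charge → +$22000. Combined base = $38000.
Loss or damage exceeded $50,000 (+60%): $38000 × 1.6 = $60800.
Offense committed while released on bail in another case (+15%): $60800 × 1.15 = $69920.
Offense occurred in a school zone (+15%): $69920 × 1.15 = $80408.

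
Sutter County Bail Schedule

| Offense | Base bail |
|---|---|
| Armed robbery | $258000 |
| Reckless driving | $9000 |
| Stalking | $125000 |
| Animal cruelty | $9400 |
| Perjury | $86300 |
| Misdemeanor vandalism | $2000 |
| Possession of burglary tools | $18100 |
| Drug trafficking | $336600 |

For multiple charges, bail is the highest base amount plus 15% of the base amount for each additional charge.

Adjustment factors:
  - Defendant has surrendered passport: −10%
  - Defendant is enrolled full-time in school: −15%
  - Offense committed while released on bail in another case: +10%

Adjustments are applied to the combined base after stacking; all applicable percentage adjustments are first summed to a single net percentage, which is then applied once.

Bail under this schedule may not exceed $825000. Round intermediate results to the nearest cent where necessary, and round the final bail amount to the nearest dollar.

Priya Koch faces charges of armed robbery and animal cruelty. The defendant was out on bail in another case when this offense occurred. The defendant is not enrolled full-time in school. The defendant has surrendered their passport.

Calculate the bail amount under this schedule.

$259410

Base amounts from the schedule: armed robbery $258000; animal cruelty $9400.
Stacking rule: highest base plus 15% of each additional charge. Highest is armed robbery at $258000. Additional: $9400 × 15% = $1410. Combined base = $258000 + $1410 = $259410.
Net percentage adjustment: −10% +10% = +0%. $259410 × 1 = $259410.
$259410 is within the $825000 maximum.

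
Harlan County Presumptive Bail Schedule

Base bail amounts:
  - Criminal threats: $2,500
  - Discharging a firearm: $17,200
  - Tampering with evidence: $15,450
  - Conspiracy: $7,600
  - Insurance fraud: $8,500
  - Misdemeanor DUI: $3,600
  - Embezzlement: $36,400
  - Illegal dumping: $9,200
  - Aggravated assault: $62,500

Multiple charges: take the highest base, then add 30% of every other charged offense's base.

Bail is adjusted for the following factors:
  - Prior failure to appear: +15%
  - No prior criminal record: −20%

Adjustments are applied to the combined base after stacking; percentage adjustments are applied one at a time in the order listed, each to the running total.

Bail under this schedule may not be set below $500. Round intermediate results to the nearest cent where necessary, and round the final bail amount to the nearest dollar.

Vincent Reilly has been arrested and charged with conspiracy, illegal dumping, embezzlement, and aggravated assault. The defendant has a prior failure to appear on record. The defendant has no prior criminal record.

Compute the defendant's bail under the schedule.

$72,183

Base amounts from the schedule: conspiracy $7,600; illegal dumping $9,200; embezzlement $36,400; aggravated assault $62,500.
Stacking rule: highest base plus 30% of each additional charge. Highest is aggravated assault at $62,500. Additional: $7,600 × 30% = $2,280; $9,200 × 30% = $2,760; $36,400 × 30% = $10,920. Combined base = $62,500 + $15,960 = $78,460.
Prior failure to appear (+15%): $78,460 × 1.15 = $90,229.
No prior criminal record (−20%): $90,229 × 0.8 = $72,183.20.
$72,183.20 is at or above the $500 minimum.
Rounded to the nearest dollar: $72,183.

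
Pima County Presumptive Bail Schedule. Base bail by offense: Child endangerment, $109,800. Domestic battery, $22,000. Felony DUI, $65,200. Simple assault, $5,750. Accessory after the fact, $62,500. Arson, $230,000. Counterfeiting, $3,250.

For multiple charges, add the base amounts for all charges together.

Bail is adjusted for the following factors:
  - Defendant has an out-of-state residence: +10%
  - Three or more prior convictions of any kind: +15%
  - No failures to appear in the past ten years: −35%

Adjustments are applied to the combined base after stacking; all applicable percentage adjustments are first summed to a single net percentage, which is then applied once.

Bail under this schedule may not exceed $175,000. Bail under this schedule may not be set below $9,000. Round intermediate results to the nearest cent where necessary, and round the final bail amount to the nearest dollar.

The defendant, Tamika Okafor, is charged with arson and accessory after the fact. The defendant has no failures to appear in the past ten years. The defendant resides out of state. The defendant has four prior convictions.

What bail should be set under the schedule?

$175,000

Base amounts from the schedule: arson $230,000; accessory after the fact $62,500.
Stacking rule: sum of all bases. $230,000 + $62,500 = $292,500.
Net percentage adjustment: +10% +15% −35% = −10%. $292,500 × 0.9 = $263,250.
Result $263,250 exceeds the maximum of $175,000; bail is capped at $175,000.
$175,000 is at or above the $9,000 minimum.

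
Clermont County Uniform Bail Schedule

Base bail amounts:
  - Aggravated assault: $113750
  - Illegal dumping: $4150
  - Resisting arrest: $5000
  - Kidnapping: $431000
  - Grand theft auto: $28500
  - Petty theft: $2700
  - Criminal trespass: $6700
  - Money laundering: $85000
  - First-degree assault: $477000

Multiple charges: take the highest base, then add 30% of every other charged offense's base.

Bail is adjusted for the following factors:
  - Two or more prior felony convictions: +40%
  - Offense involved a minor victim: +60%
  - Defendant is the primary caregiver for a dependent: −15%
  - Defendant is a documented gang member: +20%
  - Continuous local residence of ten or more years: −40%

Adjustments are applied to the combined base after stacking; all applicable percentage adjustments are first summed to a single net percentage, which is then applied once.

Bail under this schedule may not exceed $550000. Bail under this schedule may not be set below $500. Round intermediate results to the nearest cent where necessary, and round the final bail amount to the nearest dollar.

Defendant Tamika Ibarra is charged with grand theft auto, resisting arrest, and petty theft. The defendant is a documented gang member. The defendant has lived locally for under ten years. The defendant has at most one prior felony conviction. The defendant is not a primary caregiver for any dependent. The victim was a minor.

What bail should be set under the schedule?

Base amounts from the schedule: grand theft auto $28500; resisting arrest $5000; petty theft $2700.
Stacking rule: highest base plus 30% of each additional charge. Highest is grand theft auto at $28500. Additional: $5000 × 30% = $1500; $2700 × 30% = $810. Combined base = $28500 + $2310 = $30810.
Net percentage adjustment: +60% +20% = +80%. $30810 × 1.8 = $55458.
$55458 is within the $550000 maximum.
$55458 is at or above the $500 minimum.

$55458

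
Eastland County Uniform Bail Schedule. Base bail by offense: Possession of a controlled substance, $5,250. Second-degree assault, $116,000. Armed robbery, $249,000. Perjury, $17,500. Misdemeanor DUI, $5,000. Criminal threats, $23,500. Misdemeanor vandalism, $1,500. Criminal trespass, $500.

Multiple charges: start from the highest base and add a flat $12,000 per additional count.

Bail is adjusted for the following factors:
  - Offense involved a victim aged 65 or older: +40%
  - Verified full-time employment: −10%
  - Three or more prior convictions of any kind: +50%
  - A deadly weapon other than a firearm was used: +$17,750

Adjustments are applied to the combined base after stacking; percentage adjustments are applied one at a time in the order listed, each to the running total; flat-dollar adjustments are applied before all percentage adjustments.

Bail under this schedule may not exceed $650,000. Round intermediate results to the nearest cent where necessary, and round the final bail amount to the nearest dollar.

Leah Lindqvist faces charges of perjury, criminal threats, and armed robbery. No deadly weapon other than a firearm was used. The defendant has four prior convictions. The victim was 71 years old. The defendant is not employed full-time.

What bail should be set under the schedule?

$573,300

Base amounts from the schedule: perjury $17,500; criminal threats $23,500; armed robbery $249,000.
Stacking rule: highest base plus $12,000 per additional charge. Highest is armed robbery at $249,000; 2 additional charges → +$24,000. Combined base = $273,000.
Offense involved a victim aged 65 or older (+40%): $273,000 × 1.4 = $382,200.
Three or more prior convictions of any kind (+50%): $382,200 × 1.5 = $573,300.
$573,300 is within the $650,000 maximum.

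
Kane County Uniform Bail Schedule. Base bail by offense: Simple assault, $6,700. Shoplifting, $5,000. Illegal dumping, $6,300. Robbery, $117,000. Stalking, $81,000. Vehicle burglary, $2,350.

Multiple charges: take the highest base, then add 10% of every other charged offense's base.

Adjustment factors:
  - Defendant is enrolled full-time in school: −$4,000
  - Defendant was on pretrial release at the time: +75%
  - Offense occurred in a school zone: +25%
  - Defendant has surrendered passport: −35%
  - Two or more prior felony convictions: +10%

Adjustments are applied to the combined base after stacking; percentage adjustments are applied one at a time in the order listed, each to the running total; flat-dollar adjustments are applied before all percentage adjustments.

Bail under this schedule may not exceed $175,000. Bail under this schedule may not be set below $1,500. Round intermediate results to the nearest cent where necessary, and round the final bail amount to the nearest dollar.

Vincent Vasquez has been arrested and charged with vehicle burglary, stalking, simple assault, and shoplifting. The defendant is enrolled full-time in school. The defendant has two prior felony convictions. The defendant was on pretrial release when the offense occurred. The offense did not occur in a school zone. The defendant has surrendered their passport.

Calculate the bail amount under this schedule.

Base amounts from the schedule: vehicle burglary $2,350; stalking $81,000; simple assault $6,700; shoplifting $5,000.
Stacking rule: highest base plus 10% of each additional charge. Highest is stalking at $81,000. Additional: $2,350 × 10% = $235; $6,700 × 10% = $670; $5,000 × 10% = $500. Combined base = $81,000 + $1,405 = $82,405.
Defendant is enrolled full-time in school (−$4,000 flat): $82,405 − $4,000 = $78,405.
Defendant was on pretrial release at the time (+75%): $78,405 × 1.75 = $137,208.75.
Defendant has surrendered passport (−35%): $137,208.75 × 0.65 = $89,185.69.
Two or more prior felony convictions (+10%): $89,185.69 × 1.1 = $98,104.26.
$98,104.26 is within the $175,000 maximum.
$98,104.26 is at or above the $1,500 minimum.
Rounded to the nearest dollar: $98,104.

$98,104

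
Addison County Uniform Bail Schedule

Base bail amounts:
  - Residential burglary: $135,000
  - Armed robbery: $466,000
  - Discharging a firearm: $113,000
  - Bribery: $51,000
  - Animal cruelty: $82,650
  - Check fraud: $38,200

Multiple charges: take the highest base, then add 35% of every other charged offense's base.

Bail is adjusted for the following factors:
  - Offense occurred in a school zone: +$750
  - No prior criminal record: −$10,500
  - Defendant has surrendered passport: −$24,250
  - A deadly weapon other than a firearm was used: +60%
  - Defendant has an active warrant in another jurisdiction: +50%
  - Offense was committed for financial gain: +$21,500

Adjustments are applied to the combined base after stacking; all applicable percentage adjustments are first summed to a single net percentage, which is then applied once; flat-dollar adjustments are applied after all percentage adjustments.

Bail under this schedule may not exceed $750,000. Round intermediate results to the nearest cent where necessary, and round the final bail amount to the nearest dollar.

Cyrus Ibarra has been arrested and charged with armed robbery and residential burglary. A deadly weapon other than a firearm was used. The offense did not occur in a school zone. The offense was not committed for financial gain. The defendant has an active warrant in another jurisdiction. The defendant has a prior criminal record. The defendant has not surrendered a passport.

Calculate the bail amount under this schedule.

$750,000

Base amounts from the schedule: armed robbery $466,000; residential burglary $135,000.
Stacking rule: highest base plus 35% of each additional charge. Highest is armed robbery at $466,000. Additional: $135,000 × 35% = $47,250. Combined base = $466,000 + $47,250 = $513,250.
Net percentage adjustment: +60% +50% = +110%. $513,250 × 2.1 = $1,077,825.
Result $1,077,825 exceeds the maximum of $750,000; bail is capped at $750,000.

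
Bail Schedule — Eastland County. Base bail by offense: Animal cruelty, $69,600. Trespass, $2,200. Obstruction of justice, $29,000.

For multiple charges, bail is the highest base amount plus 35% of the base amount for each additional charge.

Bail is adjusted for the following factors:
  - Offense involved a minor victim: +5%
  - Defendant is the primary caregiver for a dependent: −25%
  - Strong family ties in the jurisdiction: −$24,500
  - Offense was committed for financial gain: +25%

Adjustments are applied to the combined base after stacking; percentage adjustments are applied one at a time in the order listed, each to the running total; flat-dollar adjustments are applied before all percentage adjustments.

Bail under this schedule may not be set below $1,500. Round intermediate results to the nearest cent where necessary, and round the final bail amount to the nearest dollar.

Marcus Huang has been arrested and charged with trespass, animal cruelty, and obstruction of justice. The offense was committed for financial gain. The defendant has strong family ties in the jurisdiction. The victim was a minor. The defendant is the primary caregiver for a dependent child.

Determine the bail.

$55,145

Base amounts from the schedule: trespass $2,200; animal cruelty $69,600; obstruction of justice $29,000.
Stacking rule: highest base plus 35% of each additional charge. Highest is animal cruelty at $69,600. Additional: $2,200 × 35% = $770; $29,000 × 35% = $10,150. Combined base = $69,600 + $10,920 = $80,520.
Strong family ties in the jurisdiction (−$24,500 flat): $80,520 − $24,500 = $56,020.
Offense involved a minor victim (+5%): $56,020 × 1.05 = $58,821.
Defendant is the primary caregiver for a dependent (−25%): $58,821 × 0.75 = $44,115.75.
Offense was committed for financial gain (+25%): $44,115.75 × 1.25 = $55,144.69.
$55,144.69 is at or above the $1,500 minimum.
Rounded to the nearest dollar: $55,145.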